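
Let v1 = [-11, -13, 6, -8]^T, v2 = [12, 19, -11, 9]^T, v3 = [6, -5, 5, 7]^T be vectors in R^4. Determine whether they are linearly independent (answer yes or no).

Form the matrix with these vectors as rows and row reduce.
R2 ← R2 + (12/11)·R1: [0, 53/11, -49/11, 3/11]
R3 ← R3 + (6/11)·R1: [0, -133/11, 91/11, 29/11]
R3 ← R3 + (133/53)·R2: [0, 0, -154/53, 176/53]
3 nonzero rows, so the 3 vectors span a space of dimension 3.
Since 3 = 3, the vectors are linearly independent.

yes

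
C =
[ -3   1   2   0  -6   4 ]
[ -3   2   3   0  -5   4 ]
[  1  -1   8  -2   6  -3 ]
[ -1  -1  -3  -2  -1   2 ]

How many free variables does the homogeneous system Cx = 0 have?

Row reduce to echelon form.
R2 ← R2 − R1: [0, 1, 1, 0, 1, 0]
R3 ← R3 + (1/3)·R1: [0, -2/3, 26/3, -2, 4, -5/3]
R4 ← R4 − (1/3)·R1: [0, -4/3, -11/3, -2, 1, 2/3]
R3 ← R3 + (2/3)·R2: [0, 0, 28/3, -2, 14/3, -5/3]
R4 ← R4 + (4/3)·R2: [0, 0, -7/3, -2, 7/3, 2/3]
R4 ← R4 + (1/4)·R3: [0, 0, 0, -5/2, 7/2, 1/4]
4 nonzero rows, so rank(C) = 4.
C has 6 columns; by rank–nullity, nullity = 6 − 4 = 2.

2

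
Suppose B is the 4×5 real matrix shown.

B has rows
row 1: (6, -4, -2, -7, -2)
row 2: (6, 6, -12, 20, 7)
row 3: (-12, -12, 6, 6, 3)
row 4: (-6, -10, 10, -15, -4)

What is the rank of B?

4

Row reduce to echelon form.
R2 ← R2 − R1: [0, 10, -10, 27, 9]
R3 ← R3 + (2)·R1: [0, -20, 2, -8, -1]
R4 ← R4 + R1: [0, -14, 8, -22, -6]
R3 ← R3 + (2)·R2: [0, 0, -18, 46, 17]
R4 ← R4 + (7/5)·R2: [0, 0, -6, 79/5, 33/5]
R4 ← R4 − (1/3)·R3: [0, 0, 0, 7/15, 14/15]
Echelon form has 4 nonzero rows, so rank(B) = 4.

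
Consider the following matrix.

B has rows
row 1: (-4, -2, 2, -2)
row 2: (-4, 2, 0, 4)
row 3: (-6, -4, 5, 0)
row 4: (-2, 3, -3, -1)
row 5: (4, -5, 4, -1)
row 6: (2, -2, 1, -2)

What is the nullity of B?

Row reduce to echelon form.
R2 ← R2 − R1: [0, 4, -2, 6]
R3 ← R3 − (3/2)·R1: [0, -1, 2, 3]
R4 ← R4 − (1/2)·R1: [0, 4, -4, 0]
R5 ← R5 + R1: [0, -7, 6, -3]
R6 ← R6 + (1/2)·R1: [0, -3, 2, -3]
R3 ← R3 + (1/4)·R2: [0, 0, 3/2, 9/2]
R4 ← R4 − R2: [0, 0, -2, -6]
R5 ← R5 + (7/4)·R2: [0, 0, 5/2, 15/2]
R6 ← R6 + (3/4)·R2: [0, 0, 1/2, 3/2]
R4 ← R4 + (4/3)·R3: [0, 0, 0, 0]
R5 ← R5 − (5/3)·R3: [0, 0, 0, 0]
R6 ← R6 − (1/3)·R3: [0, 0, 0, 0]
3 nonzero rows, so rank(B) = 3.
B has 4 columns; by rank–nullity, nullity = 4 − 3 = 1.

1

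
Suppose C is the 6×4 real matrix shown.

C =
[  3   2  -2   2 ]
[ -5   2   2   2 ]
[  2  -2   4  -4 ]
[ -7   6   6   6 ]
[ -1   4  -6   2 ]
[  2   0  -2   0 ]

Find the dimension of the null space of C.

0

Row reduce to echelon form.
R2 ← R2 + (5/3)·R1: [0, 16/3, -4/3, 16/3]
R3 ← R3 − (2/3)·R1: [0, -10/3, 16/3, -16/3]
R4 ← R4 + (7/3)·R1: [0, 32/3, 4/3, 32/3]
R5 ← R5 + (1/3)·R1: [0, 14/3, -20/3, 8/3]
R6 ← R6 − (2/3)·R1: [0, -4/3, -2/3, -4/3]
R3 ← R3 + (5/8)·R2: [0, 0, 9/2, -2]
R4 ← R4 − (2)·R2: [0, 0, 4, 0]
R5 ← R5 − (7/8)·R2: [0, 0, -11/2, -2]
R6 ← R6 + (1/4)·R2: [0, 0, -1, 0]
R4 ← R4 − (8/9)·R3: [0, 0, 0, 16/9]
R5 ← R5 + (11/9)·R3: [0, 0, 0, -40/9]
R6 ← R6 + (2/9)·R3: [0, 0, 0, -4/9]
R5 ← R5 + (5/2)·R4: [0, 0, 0, 0]
R6 ← R6 + (1/4)·R4: [0, 0, 0, 0]
4 nonzero rows, so rank(C) = 4.
C has 4 columns; by rank–nullity, nullity = 4 − 4 = 0.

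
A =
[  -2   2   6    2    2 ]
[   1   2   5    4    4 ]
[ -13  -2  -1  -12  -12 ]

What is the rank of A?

Row reduce to echelon form.
R2 ← R2 + (1/2)·R1: [0, 3, 8, 5, 5]
R3 ← R3 − (13/2)·R1: [0, -15, -40, -25, -25]
R3 ← R3 + (5)·R2: [0, 0, 0, 0, 0]
Echelon form has 2 nonzero rows, so rank(A) = 2.

2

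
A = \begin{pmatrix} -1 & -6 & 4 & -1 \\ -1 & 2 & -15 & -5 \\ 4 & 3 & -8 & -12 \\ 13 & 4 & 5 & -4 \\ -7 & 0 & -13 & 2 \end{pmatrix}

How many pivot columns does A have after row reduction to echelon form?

4

Row reduce to echelon form.
R2 ← R2 − R1: [0, 8, -19, -4]
R3 ← R3 + (4)·R1: [0, -21, 8, -16]
R4 ← R4 + (13)·R1: [0, -74, 57, -17]
R5 ← R5 − (7)·R1: [0, 42, -41, 9]
R3 ← R3 + (21/8)·R2: [0, 0, -335/8, -53/2]
R4 ← R4 + (37/4)·R2: [0, 0, -475/4, -54]
R5 ← R5 − (21/4)·R2: [0, 0, 235/4, 30]
R4 ← R4 − (190/67)·R3: [0, 0, 0, 1417/67]
R5 ← R5 + (94/67)·R3: [0, 0, 0, -481/67]
R5 ← R5 + (37/109)·R4: [0, 0, 0, 0]
Echelon form has 4 nonzero rows, so rank(A) = 4.
Each nonzero row contributes one pivot column: 4 pivot columns.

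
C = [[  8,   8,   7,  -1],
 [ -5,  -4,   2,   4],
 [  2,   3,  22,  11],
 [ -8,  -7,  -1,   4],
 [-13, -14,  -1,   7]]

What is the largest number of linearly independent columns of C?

4

Row reduce to echelon form.
R2 ← R2 + (5/8)·R1: [0, 1, 51/8, 27/8]
R3 ← R3 − (1/4)·R1: [0, 1, 81/4, 45/4]
R4 ← R4 + R1: [0, 1, 6, 3]
R5 ← R5 + (13/8)·R1: [0, -1, 83/8, 43/8]
R3 ← R3 − R2: [0, 0, 111/8, 63/8]
R4 ← R4 − R2: [0, 0, -3/8, -3/8]
R5 ← R5 + R2: [0, 0, 67/4, 35/4]
R4 ← R4 + (1/37)·R3: [0, 0, 0, -6/37]
R5 ← R5 − (134/111)·R3: [0, 0, 0, -28/37]
R5 ← R5 − (14/3)·R4: [0, 0, 0, 0]
Echelon form has 4 nonzero rows, so rank(C) = 4.
The rank gives the maximum number of linearly independent columns: 4.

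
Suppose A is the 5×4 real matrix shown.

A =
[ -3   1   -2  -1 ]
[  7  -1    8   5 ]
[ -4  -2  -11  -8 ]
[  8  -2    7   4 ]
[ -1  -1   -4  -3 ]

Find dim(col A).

Row reduce to echelon form.
R2 ← R2 + (7/3)·R1: [0, 4/3, 10/3, 8/3]
R3 ← R3 − (4/3)·R1: [0, -10/3, -25/3, -20/3]
R4 ← R4 + (8/3)·R1: [0, 2/3, 5/3, 4/3]
R5 ← R5 − (1/3)·R1: [0, -4/3, -10/3, -8/3]
R3 ← R3 + (5/2)·R2: [0, 0, 0, 0]
R4 ← R4 − (1/2)·R2: [0, 0, 0, 0]
R5 ← R5 + R2: [0, 0, 0, 0]
Echelon form has 2 nonzero rows, so rank(A) = 2.
The column space has dimension equal to the rank: 2.

2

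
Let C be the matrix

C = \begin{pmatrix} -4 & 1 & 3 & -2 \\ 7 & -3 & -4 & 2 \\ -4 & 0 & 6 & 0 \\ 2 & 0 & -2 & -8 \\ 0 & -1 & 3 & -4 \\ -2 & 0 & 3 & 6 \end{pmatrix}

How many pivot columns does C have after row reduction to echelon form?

4

Row reduce to echelon form.
R2 ← R2 + (7/4)·R1: [0, -5/4, 5/4, -3/2]
R3 ← R3 − R1: [0, -1, 3, 2]
R4 ← R4 + (1/2)·R1: [0, 1/2, -1/2, -9]
R6 ← R6 − (1/2)·R1: [0, -1/2, 3/2, 7]
R3 ← R3 − (4/5)·R2: [0, 0, 2, 16/5]
R4 ← R4 + (2/5)·R2: [0, 0, 0, -48/5]
R5 ← R5 − (4/5)·R2: [0, 0, 2, -14/5]
R6 ← R6 − (2/5)·R2: [0, 0, 1, 38/5]
R5 ← R5 − R3: [0, 0, 0, -6]
R6 ← R6 − (1/2)·R3: [0, 0, 0, 6]
R5 ← R5 − (5/8)·R4: [0, 0, 0, 0]
R6 ← R6 + (5/8)·R4: [0, 0, 0, 0]
Echelon form has 4 nonzero rows, so rank(C) = 4.
Each nonzero row contributes one pivot column: 4 pivot columns.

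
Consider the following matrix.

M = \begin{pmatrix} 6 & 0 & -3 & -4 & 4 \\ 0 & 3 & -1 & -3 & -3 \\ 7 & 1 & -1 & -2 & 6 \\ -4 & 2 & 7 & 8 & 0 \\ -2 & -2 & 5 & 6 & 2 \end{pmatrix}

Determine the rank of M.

4

Row reduce to echelon form.
R3 ← R3 − (7/6)·R1: [0, 1, 5/2, 8/3, 4/3]
R4 ← R4 + (2/3)·R1: [0, 2, 5, 16/3, 8/3]
R5 ← R5 + (1/3)·R1: [0, -2, 4, 14/3, 10/3]
R3 ← R3 − (1/3)·R2: [0, 0, 17/6, 11/3, 7/3]
R4 ← R4 − (2/3)·R2: [0, 0, 17/3, 22/3, 14/3]
R5 ← R5 + (2/3)·R2: [0, 0, 10/3, 8/3, 4/3]
R4 ← R4 − (2)·R3: [0, 0, 0, 0, 0]
R5 ← R5 − (20/17)·R3: [0, 0, 0, -28/17, -24/17]
Swap R4 ↔ R5
Echelon form has 4 nonzero rows, so rank(M) = 4.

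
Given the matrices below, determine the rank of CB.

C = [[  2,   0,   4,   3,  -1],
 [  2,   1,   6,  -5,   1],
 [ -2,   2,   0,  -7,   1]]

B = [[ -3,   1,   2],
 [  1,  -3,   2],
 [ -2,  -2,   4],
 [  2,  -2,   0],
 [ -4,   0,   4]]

First compute CB:
[[ -4, -12,  16],
 [-31,  -3,  34],
 [-10,   6,   4]]
Now row reduce the product.
R2 ← R2 − (31/4)·R1: [0, 90, -90]
R3 ← R3 − (5/2)·R1: [0, 36, -36]
R3 ← R3 − (2/5)·R2: [0, 0, 0]
2 nonzero rows, so rank(CB) = 2.

2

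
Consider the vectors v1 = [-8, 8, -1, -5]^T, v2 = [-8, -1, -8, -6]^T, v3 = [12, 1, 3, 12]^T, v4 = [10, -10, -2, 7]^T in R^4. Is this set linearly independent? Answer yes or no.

yes

Form the matrix with these vectors as rows and row reduce.
R2 ← R2 − R1: [0, -9, -7, -1]
R3 ← R3 + (3/2)·R1: [0, 13, 3/2, 9/2]
R4 ← R4 + (5/4)·R1: [0, 0, -13/4, 3/4]
R3 ← R3 + (13/9)·R2: [0, 0, -155/18, 55/18]
R4 ← R4 − (117/310)·R3: [0, 0, 0, -25/62]
4 nonzero rows, so the 4 vectors span a space of dimension 4.
Since 4 = 4, the vectors are linearly independent.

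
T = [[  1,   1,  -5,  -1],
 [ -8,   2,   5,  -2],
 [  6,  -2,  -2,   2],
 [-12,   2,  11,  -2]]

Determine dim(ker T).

Row reduce to echelon form.
R2 ← R2 + (8)·R1: [0, 10, -35, -10]
R3 ← R3 − (6)·R1: [0, -8, 28, 8]
R4 ← R4 + (12)·R1: [0, 14, -49, -14]
R3 ← R3 + (4/5)·R2: [0, 0, 0, 0]
R4 ← R4 − (7/5)·R2: [0, 0, 0, 0]
2 nonzero rows, so rank(T) = 2.
T has 4 columns; by rank–nullity, nullity = 4 − 2 = 2.

2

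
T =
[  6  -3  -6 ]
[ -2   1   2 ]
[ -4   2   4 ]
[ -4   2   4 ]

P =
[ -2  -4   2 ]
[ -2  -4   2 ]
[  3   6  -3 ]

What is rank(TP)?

1

First compute TP:
[[-24, -48,  24],
 [  8,  16,  -8],
 [ 16,  32, -16],
 [ 16,  32, -16]]
Now row reduce the product.
R2 ← R2 + (1/3)·R1: [0, 0, 0]
R3 ← R3 + (2/3)·R1: [0, 0, 0]
R4 ← R4 + (2/3)·R1: [0, 0, 0]
1 nonzero row, so rank(TP) = 1.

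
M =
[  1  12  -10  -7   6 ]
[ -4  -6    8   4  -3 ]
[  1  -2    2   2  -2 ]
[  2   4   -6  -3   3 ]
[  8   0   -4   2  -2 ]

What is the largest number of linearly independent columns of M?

4

Row reduce to echelon form.
R2 ← R2 + (4)·R1: [0, 42, -32, -24, 21]
R3 ← R3 − R1: [0, -14, 12, 9, -8]
R4 ← R4 − (2)·R1: [0, -20, 14, 11, -9]
R5 ← R5 − (8)·R1: [0, -96, 76, 58, -50]
R3 ← R3 + (1/3)·R2: [0, 0, 4/3, 1, -1]
R4 ← R4 + (10/21)·R2: [0, 0, -26/21, -3/7, 1]
R5 ← R5 + (16/7)·R2: [0, 0, 20/7, 22/7, -2]
R4 ← R4 + (13/14)·R3: [0, 0, 0, 1/2, 1/14]
R5 ← R5 − (15/7)·R3: [0, 0, 0, 1, 1/7]
R5 ← R5 − (2)·R4: [0, 0, 0, 0, 0]
Echelon form has 4 nonzero rows, so rank(M) = 4.
The rank gives the maximum number of linearly independent columns: 4.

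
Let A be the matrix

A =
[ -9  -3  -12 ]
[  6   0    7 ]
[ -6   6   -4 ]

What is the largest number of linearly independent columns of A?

2

Row reduce to echelon form.
R2 ← R2 + (2/3)·R1: [0, -2, -1]
R3 ← R3 − (2/3)·R1: [0, 8, 4]
R3 ← R3 + (4)·R2: [0, 0, 0]
Echelon form has 2 nonzero rows, so rank(A) = 2.
The rank gives the maximum number of linearly independent columns: 2.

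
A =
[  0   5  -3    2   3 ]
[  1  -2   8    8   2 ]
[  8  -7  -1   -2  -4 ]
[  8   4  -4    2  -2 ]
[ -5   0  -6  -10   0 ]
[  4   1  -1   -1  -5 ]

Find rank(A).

5

Row reduce to echelon form.
Swap R1 ↔ R2
R3 ← R3 − (8)·R1: [0, 9, -65, -66, -20]
R4 ← R4 − (8)·R1: [0, 20, -68, -62, -18]
R5 ← R5 + (5)·R1: [0, -10, 34, 30, 10]
R6 ← R6 − (4)·R1: [0, 9, -33, -33, -13]
R3 ← R3 − (9/5)·R2: [0, 0, -298/5, -348/5, -127/5]
R4 ← R4 − (4)·R2: [0, 0, -56, -70, -30]
R5 ← R5 + (2)·R2: [0, 0, 28, 34, 16]
R6 ← R6 − (9/5)·R2: [0, 0, -138/5, -183/5, -92/5]
R4 ← R4 − (140/149)·R3: [0, 0, 0, -686/149, -914/149]
R5 ← R5 + (70/149)·R3: [0, 0, 0, 194/149, 606/149]
R6 ← R6 − (69/149)·R3: [0, 0, 0, -651/149, -989/149]
R5 ← R5 + (97/343)·R4: [0, 0, 0, 0, 800/343]
R6 ← R6 − (93/98)·R4: [0, 0, 0, 0, -40/49]
R6 ← R6 + (7/20)·R5: [0, 0, 0, 0, 0]
Echelon form has 5 nonzero rows, so rank(A) = 5.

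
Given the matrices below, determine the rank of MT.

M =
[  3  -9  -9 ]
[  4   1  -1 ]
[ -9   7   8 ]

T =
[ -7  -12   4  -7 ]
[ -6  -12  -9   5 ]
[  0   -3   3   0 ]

First compute MT:
[[ 33,  99,  66, -66],
 [-34, -57,   4, -23],
 [ 21,   0, -75,  98]]
Now row reduce the product.
R2 ← R2 + (34/33)·R1: [0, 45, 72, -91]
R3 ← R3 − (7/11)·R1: [0, -63, -117, 140]
R3 ← R3 + (7/5)·R2: [0, 0, -81/5, 63/5]
3 nonzero rows, so rank(MT) = 3.

3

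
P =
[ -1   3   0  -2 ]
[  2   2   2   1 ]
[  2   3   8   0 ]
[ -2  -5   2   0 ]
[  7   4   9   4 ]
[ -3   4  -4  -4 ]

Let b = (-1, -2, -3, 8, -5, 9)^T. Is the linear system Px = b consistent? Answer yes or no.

no

Row reduce the augmented matrix [P | b].
R2 ← R2 + (2)·R1: [0, 8, 2, -3, -4]
R3 ← R3 + (2)·R1: [0, 9, 8, -4, -5]
R4 ← R4 − (2)·R1: [0, -11, 2, 4, 10]
R5 ← R5 + (7)·R1: [0, 25, 9, -10, -12]
R6 ← R6 − (3)·R1: [0, -5, -4, 2, 12]
R3 ← R3 − (9/8)·R2: [0, 0, 23/4, -5/8, -1/2]
R4 ← R4 + (11/8)·R2: [0, 0, 19/4, -1/8, 9/2]
R5 ← R5 − (25/8)·R2: [0, 0, 11/4, -5/8, 1/2]
R6 ← R6 + (5/8)·R2: [0, 0, -11/4, 1/8, 19/2]
R4 ← R4 − (19/23)·R3: [0, 0, 0, 9/23, 113/23]
R5 ← R5 − (11/23)·R3: [0, 0, 0, -15/46, 17/23]
R6 ← R6 + (11/23)·R3: [0, 0, 0, -4/23, 213/23]
R5 ← R5 + (5/6)·R4: [0, 0, 0, 0, 29/6]
R6 ← R6 + (4/9)·R4: [0, 0, 0, 0, 103/9]
R6 ← R6 − (206/87)·R5: [0, 0, 0, 0, 0]
The echelon form has 5 nonzero rows; the last pivot sits in the augmented column, so rank(P) = 4 but rank([P|b]) = 5.
Since the ranks differ, the system is inconsistent.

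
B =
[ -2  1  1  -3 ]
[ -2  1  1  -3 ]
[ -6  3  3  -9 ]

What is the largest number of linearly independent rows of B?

Row reduce to echelon form.
R2 ← R2 − R1: [0, 0, 0, 0]
R3 ← R3 − (3)·R1: [0, 0, 0, 0]
Echelon form has 1 nonzero row, so rank(B) = 1.
The rank gives the maximum number of linearly independent rows: 1.

1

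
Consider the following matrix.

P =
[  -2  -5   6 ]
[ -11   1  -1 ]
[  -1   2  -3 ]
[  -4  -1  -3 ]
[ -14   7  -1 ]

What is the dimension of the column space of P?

3

Row reduce to echelon form.
R2 ← R2 − (11/2)·R1: [0, 57/2, -34]
R3 ← R3 − (1/2)·R1: [0, 9/2, -6]
R4 ← R4 − (2)·R1: [0, 9, -15]
R5 ← R5 − (7)·R1: [0, 42, -43]
R3 ← R3 − (3/19)·R2: [0, 0, -12/19]
R4 ← R4 − (6/19)·R2: [0, 0, -81/19]
R5 ← R5 − (28/19)·R2: [0, 0, 135/19]
R4 ← R4 − (27/4)·R3: [0, 0, 0]
R5 ← R5 + (45/4)·R3: [0, 0, 0]
Echelon form has 3 nonzero rows, so rank(P) = 3.
The column space has dimension equal to the rank: 3.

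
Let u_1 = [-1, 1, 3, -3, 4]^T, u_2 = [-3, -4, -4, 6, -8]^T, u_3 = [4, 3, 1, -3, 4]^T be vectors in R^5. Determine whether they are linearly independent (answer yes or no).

no

Form the matrix with these vectors as rows and row reduce.
R2 ← R2 − (3)·R1: [0, -7, -13, 15, -20]
R3 ← R3 + (4)·R1: [0, 7, 13, -15, 20]
R3 ← R3 + R2: [0, 0, 0, 0, 0]
2 nonzero rows, so the 3 vectors span a space of dimension 2.
Since 2 < 3, the vectors are linearly dependent.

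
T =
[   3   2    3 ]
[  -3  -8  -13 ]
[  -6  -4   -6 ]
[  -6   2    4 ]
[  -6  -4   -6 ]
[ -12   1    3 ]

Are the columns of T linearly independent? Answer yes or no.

no

Row reduce T to echelon form.
R2 ← R2 + R1: [0, -6, -10]
R3 ← R3 + (2)·R1: [0, 0, 0]
R4 ← R4 + (2)·R1: [0, 6, 10]
R5 ← R5 + (2)·R1: [0, 0, 0]
R6 ← R6 + (4)·R1: [0, 9, 15]
R4 ← R4 + R2: [0, 0, 0]
R6 ← R6 + (3/2)·R2: [0, 0, 0]
2 pivots among 3 columns.
Only 2 < 3 pivot columns, so the columns are linearly dependent.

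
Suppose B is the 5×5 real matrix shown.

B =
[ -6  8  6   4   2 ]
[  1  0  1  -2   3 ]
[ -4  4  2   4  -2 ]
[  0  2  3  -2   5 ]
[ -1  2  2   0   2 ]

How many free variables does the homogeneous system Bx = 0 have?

3

Row reduce to echelon form.
R2 ← R2 + (1/6)·R1: [0, 4/3, 2, -4/3, 10/3]
R3 ← R3 − (2/3)·R1: [0, -4/3, -2, 4/3, -10/3]
R5 ← R5 − (1/6)·R1: [0, 2/3, 1, -2/3, 5/3]
R3 ← R3 + R2: [0, 0, 0, 0, 0]
R4 ← R4 − (3/2)·R2: [0, 0, 0, 0, 0]
R5 ← R5 − (1/2)·R2: [0, 0, 0, 0, 0]
2 nonzero rows, so rank(B) = 2.
B has 5 columns; by rank–nullity, nullity = 5 − 2 = 3.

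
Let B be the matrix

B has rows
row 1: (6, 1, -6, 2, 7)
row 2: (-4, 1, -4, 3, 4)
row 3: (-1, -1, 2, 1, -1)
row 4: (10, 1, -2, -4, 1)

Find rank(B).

3

Row reduce to echelon form.
R2 ← R2 + (2/3)·R1: [0, 5/3, -8, 13/3, 26/3]
R3 ← R3 + (1/6)·R1: [0, -5/6, 1, 4/3, 1/6]
R4 ← R4 − (5/3)·R1: [0, -2/3, 8, -22/3, -32/3]
R3 ← R3 + (1/2)·R2: [0, 0, -3, 7/2, 9/2]
R4 ← R4 + (2/5)·R2: [0, 0, 24/5, -28/5, -36/5]
R4 ← R4 + (8/5)·R3: [0, 0, 0, 0, 0]
Echelon form has 3 nonzero rows, so rank(B) = 3.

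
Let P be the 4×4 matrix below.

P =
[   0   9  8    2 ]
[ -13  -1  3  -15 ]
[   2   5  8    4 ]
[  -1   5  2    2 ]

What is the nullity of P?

0

Row reduce to echelon form.
Swap R1 ↔ R2
R3 ← R3 + (2/13)·R1: [0, 63/13, 110/13, 22/13]
R4 ← R4 − (1/13)·R1: [0, 66/13, 23/13, 41/13]
R3 ← R3 − (7/13)·R2: [0, 0, 54/13, 8/13]
R4 ← R4 − (22/39)·R2: [0, 0, -107/39, 79/39]
R4 ← R4 + (107/162)·R3: [0, 0, 0, 197/81]
4 nonzero rows, so rank(P) = 4.
P has 4 columns; by rank–nullity, nullity = 4 − 4 = 0.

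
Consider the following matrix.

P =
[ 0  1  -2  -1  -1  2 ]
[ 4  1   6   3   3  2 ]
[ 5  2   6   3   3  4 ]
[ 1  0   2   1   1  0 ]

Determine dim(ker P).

4

Row reduce to echelon form.
Swap R1 ↔ R2
R3 ← R3 − (5/4)·R1: [0, 3/4, -3/2, -3/4, -3/4, 3/2]
R4 ← R4 − (1/4)·R1: [0, -1/4, 1/2, 1/4, 1/4, -1/2]
R3 ← R3 − (3/4)·R2: [0, 0, 0, 0, 0, 0]
R4 ← R4 + (1/4)·R2: [0, 0, 0, 0, 0, 0]
2 nonzero rows, so rank(P) = 2.
P has 6 columns; by rank–nullity, nullity = 6 − 2 = 4.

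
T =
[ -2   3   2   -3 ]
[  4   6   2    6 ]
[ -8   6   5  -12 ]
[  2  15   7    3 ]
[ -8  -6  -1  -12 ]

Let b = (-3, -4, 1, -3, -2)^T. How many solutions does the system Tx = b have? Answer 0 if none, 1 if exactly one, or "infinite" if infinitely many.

Row reduce the augmented matrix [T | b].
R2 ← R2 + (2)·R1: [0, 12, 6, 0, -10]
R3 ← R3 − (4)·R1: [0, -6, -3, 0, 13]
R4 ← R4 + R1: [0, 18, 9, 0, -6]
R5 ← R5 − (4)·R1: [0, -18, -9, 0, 10]
R3 ← R3 + (1/2)·R2: [0, 0, 0, 0, 8]
R4 ← R4 − (3/2)·R2: [0, 0, 0, 0, 9]
R5 ← R5 + (3/2)·R2: [0, 0, 0, 0, -5]
R4 ← R4 − (9/8)·R3: [0, 0, 0, 0, 0]
R5 ← R5 + (5/8)·R3: [0, 0, 0, 0, 0]
The echelon form has 3 nonzero rows; the last pivot sits in the augmented column, so rank(T) = 2 but rank([T|b]) = 3.
Since the ranks differ, the system is inconsistent.
It has no solutions.

0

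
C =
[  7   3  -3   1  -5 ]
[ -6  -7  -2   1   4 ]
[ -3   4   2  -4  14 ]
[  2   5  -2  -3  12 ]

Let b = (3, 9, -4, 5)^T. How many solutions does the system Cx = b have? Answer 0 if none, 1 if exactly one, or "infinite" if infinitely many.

Row reduce the augmented matrix [C | b].
R2 ← R2 + (6/7)·R1: [0, -31/7, -32/7, 13/7, -2/7, 81/7]
R3 ← R3 + (3/7)·R1: [0, 37/7, 5/7, -25/7, 83/7, -19/7]
R4 ← R4 − (2/7)·R1: [0, 29/7, -8/7, -23/7, 94/7, 29/7]
R3 ← R3 + (37/31)·R2: [0, 0, -147/31, -42/31, 357/31, 344/31]
R4 ← R4 + (29/31)·R2: [0, 0, -168/31, -48/31, 408/31, 464/31]
R4 ← R4 − (8/7)·R3: [0, 0, 0, 0, 0, 16/7]
The echelon form has 4 nonzero rows; the last pivot sits in the augmented column, so rank(C) = 3 but rank([C|b]) = 4.
Since the ranks differ, the system is inconsistent.
It has no solutions.

0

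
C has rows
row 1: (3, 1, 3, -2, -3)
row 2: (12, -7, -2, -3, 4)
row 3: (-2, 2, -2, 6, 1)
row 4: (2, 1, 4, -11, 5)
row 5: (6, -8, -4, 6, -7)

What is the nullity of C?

Row reduce to echelon form.
R2 ← R2 − (4)·R1: [0, -11, -14, 5, 16]
R3 ← R3 + (2/3)·R1: [0, 8/3, 0, 14/3, -1]
R4 ← R4 − (2/3)·R1: [0, 1/3, 2, -29/3, 7]
R5 ← R5 − (2)·R1: [0, -10, -10, 10, -1]
R3 ← R3 + (8/33)·R2: [0, 0, -112/33, 194/33, 95/33]
R4 ← R4 + (1/33)·R2: [0, 0, 52/33, -314/33, 247/33]
R5 ← R5 − (10/11)·R2: [0, 0, 30/11, 60/11, -171/11]
R4 ← R4 + (13/28)·R3: [0, 0, 0, -95/14, 247/28]
R5 ← R5 + (45/56)·R3: [0, 0, 0, 285/28, -741/56]
R5 ← R5 + (3/2)·R4: [0, 0, 0, 0, 0]
4 nonzero rows, so rank(C) = 4.
C has 5 columns; by rank–nullity, nullity = 5 − 4 = 1.

1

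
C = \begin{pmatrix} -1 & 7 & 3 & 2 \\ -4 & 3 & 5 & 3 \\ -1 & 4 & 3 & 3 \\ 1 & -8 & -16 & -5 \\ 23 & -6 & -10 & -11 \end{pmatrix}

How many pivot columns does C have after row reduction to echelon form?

Row reduce to echelon form.
R2 ← R2 − (4)·R1: [0, -25, -7, -5]
R3 ← R3 − R1: [0, -3, 0, 1]
R4 ← R4 + R1: [0, -1, -13, -3]
R5 ← R5 + (23)·R1: [0, 155, 59, 35]
R3 ← R3 − (3/25)·R2: [0, 0, 21/25, 8/5]
R4 ← R4 − (1/25)·R2: [0, 0, -318/25, -14/5]
R5 ← R5 + (31/5)·R2: [0, 0, 78/5, 4]
R4 ← R4 + (106/7)·R3: [0, 0, 0, 150/7]
R5 ← R5 − (130/7)·R3: [0, 0, 0, -180/7]
R5 ← R5 + (6/5)·R4: [0, 0, 0, 0]
Echelon form has 4 nonzero rows, so rank(C) = 4.
Each nonzero row contributes one pivot column: 4 pivot columns.

4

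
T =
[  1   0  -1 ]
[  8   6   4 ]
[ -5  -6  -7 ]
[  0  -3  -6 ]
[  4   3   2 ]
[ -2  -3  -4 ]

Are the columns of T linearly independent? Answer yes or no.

no

Row reduce T to echelon form.
R2 ← R2 − (8)·R1: [0, 6, 12]
R3 ← R3 + (5)·R1: [0, -6, -12]
R5 ← R5 − (4)·R1: [0, 3, 6]
R6 ← R6 + (2)·R1: [0, -3, -6]
R3 ← R3 + R2: [0, 0, 0]
R4 ← R4 + (1/2)·R2: [0, 0, 0]
R5 ← R5 − (1/2)·R2: [0, 0, 0]
R6 ← R6 + (1/2)·R2: [0, 0, 0]
2 pivots among 3 columns.
Only 2 < 3 pivot columns, so the columns are linearly dependent.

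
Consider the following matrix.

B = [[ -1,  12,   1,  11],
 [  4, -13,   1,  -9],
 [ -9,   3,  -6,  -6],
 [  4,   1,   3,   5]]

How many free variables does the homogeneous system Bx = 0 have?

2

Row reduce to echelon form.
R2 ← R2 + (4)·R1: [0, 35, 5, 35]
R3 ← R3 − (9)·R1: [0, -105, -15, -105]
R4 ← R4 + (4)·R1: [0, 49, 7, 49]
R3 ← R3 + (3)·R2: [0, 0, 0, 0]
R4 ← R4 − (7/5)·R2: [0, 0, 0, 0]
2 nonzero rows, so rank(B) = 2.
B has 4 columns; by rank–nullity, nullity = 4 − 2 = 2.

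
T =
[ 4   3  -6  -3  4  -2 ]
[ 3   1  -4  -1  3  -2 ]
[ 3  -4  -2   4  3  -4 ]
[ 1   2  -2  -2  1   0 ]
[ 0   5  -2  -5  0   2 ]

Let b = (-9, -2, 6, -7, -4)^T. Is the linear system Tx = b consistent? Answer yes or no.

no

Row reduce the augmented matrix [T | b].
R2 ← R2 − (3/4)·R1: [0, -5/4, 1/2, 5/4, 0, -1/2, 19/4]
R3 ← R3 − (3/4)·R1: [0, -25/4, 5/2, 25/4, 0, -5/2, 51/4]
R4 ← R4 − (1/4)·R1: [0, 5/4, -1/2, -5/4, 0, 1/2, -19/4]
R3 ← R3 − (5)·R2: [0, 0, 0, 0, 0, 0, -11]
R4 ← R4 + R2: [0, 0, 0, 0, 0, 0, 0]
R5 ← R5 + (4)·R2: [0, 0, 0, 0, 0, 0, 15]
R5 ← R5 + (15/11)·R3: [0, 0, 0, 0, 0, 0, 0]
The echelon form has 3 nonzero rows; the last pivot sits in the augmented column, so rank(T) = 2 but rank([T|b]) = 3.
Since the ranks differ, the system is inconsistent.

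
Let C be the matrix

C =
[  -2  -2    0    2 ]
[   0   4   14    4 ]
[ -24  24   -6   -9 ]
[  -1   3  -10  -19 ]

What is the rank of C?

Row reduce to echelon form.
R3 ← R3 − (12)·R1: [0, 48, -6, -33]
R4 ← R4 − (1/2)·R1: [0, 4, -10, -20]
R3 ← R3 − (12)·R2: [0, 0, -174, -81]
R4 ← R4 − R2: [0, 0, -24, -24]
R4 ← R4 − (4/29)·R3: [0, 0, 0, -372/29]
Echelon form has 4 nonzero rows, so rank(C) = 4.

4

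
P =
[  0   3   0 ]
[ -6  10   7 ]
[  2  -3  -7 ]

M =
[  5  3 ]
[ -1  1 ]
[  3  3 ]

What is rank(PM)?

2

First compute PM:
[[ -3,   3],
 [-19,  13],
 [ -8, -18]]
Now row reduce the product.
R2 ← R2 − (19/3)·R1: [0, -6]
R3 ← R3 − (8/3)·R1: [0, -26]
R3 ← R3 − (13/3)·R2: [0, 0]
2 nonzero rows, so rank(PM) = 2.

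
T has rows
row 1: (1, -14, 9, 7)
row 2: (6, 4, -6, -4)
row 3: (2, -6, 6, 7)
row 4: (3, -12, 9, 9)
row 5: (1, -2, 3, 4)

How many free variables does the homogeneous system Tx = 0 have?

Row reduce to echelon form.
R2 ← R2 − (6)·R1: [0, 88, -60, -46]
R3 ← R3 − (2)·R1: [0, 22, -12, -7]
R4 ← R4 − (3)·R1: [0, 30, -18, -12]
R5 ← R5 − R1: [0, 12, -6, -3]
R3 ← R3 − (1/4)·R2: [0, 0, 3, 9/2]
R4 ← R4 − (15/44)·R2: [0, 0, 27/11, 81/22]
R5 ← R5 − (3/22)·R2: [0, 0, 24/11, 36/11]
R4 ← R4 − (9/11)·R3: [0, 0, 0, 0]
R5 ← R5 − (8/11)·R3: [0, 0, 0, 0]
3 nonzero rows, so rank(T) = 3.
T has 4 columns; by rank–nullity, nullity = 4 − 3 = 1.

1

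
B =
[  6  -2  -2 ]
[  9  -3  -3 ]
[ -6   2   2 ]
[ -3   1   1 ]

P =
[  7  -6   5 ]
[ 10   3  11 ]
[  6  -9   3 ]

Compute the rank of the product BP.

First compute BP:
[[ 10, -24,   2],
 [ 15, -36,   3],
 [-10,  24,  -2],
 [ -5,  12,  -1]]
Now row reduce the product.
R2 ← R2 − (3/2)·R1: [0, 0, 0]
R3 ← R3 + R1: [0, 0, 0]
R4 ← R4 + (1/2)·R1: [0, 0, 0]
1 nonzero row, so rank(BP) = 1.

1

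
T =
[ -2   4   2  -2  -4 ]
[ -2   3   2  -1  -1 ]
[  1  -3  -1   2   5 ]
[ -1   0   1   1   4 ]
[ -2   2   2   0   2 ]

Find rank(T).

Row reduce to echelon form.
R2 ← R2 − R1: [0, -1, 0, 1, 3]
R3 ← R3 + (1/2)·R1: [0, -1, 0, 1, 3]
R4 ← R4 − (1/2)·R1: [0, -2, 0, 2, 6]
R5 ← R5 − R1: [0, -2, 0, 2, 6]
R3 ← R3 − R2: [0, 0, 0, 0, 0]
R4 ← R4 − (2)·R2: [0, 0, 0, 0, 0]
R5 ← R5 − (2)·R2: [0, 0, 0, 0, 0]
Echelon form has 2 nonzero rows, so rank(T) = 2.

2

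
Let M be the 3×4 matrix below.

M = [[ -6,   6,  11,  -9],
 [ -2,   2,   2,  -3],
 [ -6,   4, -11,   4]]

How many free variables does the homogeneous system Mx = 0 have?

1

Row reduce to echelon form.
R2 ← R2 − (1/3)·R1: [0, 0, -5/3, 0]
R3 ← R3 − R1: [0, -2, -22, 13]
Swap R2 ↔ R3
3 nonzero rows, so rank(M) = 3.
M has 4 columns; by rank–nullity, nullity = 4 − 3 = 1.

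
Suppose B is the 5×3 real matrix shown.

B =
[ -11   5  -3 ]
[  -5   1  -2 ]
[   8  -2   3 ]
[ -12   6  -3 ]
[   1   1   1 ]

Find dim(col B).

2

Row reduce to echelon form.
R2 ← R2 − (5/11)·R1: [0, -14/11, -7/11]
R3 ← R3 + (8/11)·R1: [0, 18/11, 9/11]
R4 ← R4 − (12/11)·R1: [0, 6/11, 3/11]
R5 ← R5 + (1/11)·R1: [0, 16/11, 8/11]
R3 ← R3 + (9/7)·R2: [0, 0, 0]
R4 ← R4 + (3/7)·R2: [0, 0, 0]
R5 ← R5 + (8/7)·R2: [0, 0, 0]
Echelon form has 2 nonzero rows, so rank(B) = 2.
The column space has dimension equal to the rank: 2.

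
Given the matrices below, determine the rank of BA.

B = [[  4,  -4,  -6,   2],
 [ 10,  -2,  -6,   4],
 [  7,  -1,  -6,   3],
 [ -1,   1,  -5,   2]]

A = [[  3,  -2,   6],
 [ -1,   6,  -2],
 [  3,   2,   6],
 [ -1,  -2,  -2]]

First compute BA:
[[ -4, -48,  -8],
 [ 10, -52,  20],
 [  1, -38,   2],
 [-21,  -6, -42]]
Now row reduce the product.
R2 ← R2 + (5/2)·R1: [0, -172, 0]
R3 ← R3 + (1/4)·R1: [0, -50, 0]
R4 ← R4 − (21/4)·R1: [0, 246, 0]
R3 ← R3 − (25/86)·R2: [0, 0, 0]
R4 ← R4 + (123/86)·R2: [0, 0, 0]
2 nonzero rows, so rank(BA) = 2.

2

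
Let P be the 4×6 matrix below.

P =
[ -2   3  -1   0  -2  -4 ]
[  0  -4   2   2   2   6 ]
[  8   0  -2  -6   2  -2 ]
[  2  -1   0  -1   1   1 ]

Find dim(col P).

Row reduce to echelon form.
R3 ← R3 + (4)·R1: [0, 12, -6, -6, -6, -18]
R4 ← R4 + R1: [0, 2, -1, -1, -1, -3]
R3 ← R3 + (3)·R2: [0, 0, 0, 0, 0, 0]
R4 ← R4 + (1/2)·R2: [0, 0, 0, 0, 0, 0]
Echelon form has 2 nonzero rows, so rank(P) = 2.
The column space has dimension equal to the rank: 2.

2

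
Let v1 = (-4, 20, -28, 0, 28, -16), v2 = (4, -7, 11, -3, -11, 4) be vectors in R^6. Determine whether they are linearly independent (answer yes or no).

yes

Form the matrix with these vectors as rows and row reduce.
R2 ← R2 + R1: [0, 13, -17, -3, 17, -12]
2 nonzero rows, so the 2 vectors span a space of dimension 2.
Since 2 = 2, the vectors are linearly independent.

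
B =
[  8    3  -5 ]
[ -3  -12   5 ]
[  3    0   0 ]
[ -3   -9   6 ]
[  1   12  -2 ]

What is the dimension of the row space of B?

3

Row reduce to echelon form.
R2 ← R2 + (3/8)·R1: [0, -87/8, 25/8]
R3 ← R3 − (3/8)·R1: [0, -9/8, 15/8]
R4 ← R4 + (3/8)·R1: [0, -63/8, 33/8]
R5 ← R5 − (1/8)·R1: [0, 93/8, -11/8]
R3 ← R3 − (3/29)·R2: [0, 0, 45/29]
R4 ← R4 − (21/29)·R2: [0, 0, 54/29]
R5 ← R5 + (31/29)·R2: [0, 0, 57/29]
R4 ← R4 − (6/5)·R3: [0, 0, 0]
R5 ← R5 − (19/15)·R3: [0, 0, 0]
Echelon form has 3 nonzero rows, so rank(B) = 3.
The row space has dimension equal to the rank: 3.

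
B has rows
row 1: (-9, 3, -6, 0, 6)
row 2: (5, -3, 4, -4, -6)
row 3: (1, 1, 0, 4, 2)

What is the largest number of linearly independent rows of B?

Row reduce to echelon form.
R2 ← R2 + (5/9)·R1: [0, -4/3, 2/3, -4, -8/3]
R3 ← R3 + (1/9)·R1: [0, 4/3, -2/3, 4, 8/3]
R3 ← R3 + R2: [0, 0, 0, 0, 0]
Echelon form has 2 nonzero rows, so rank(B) = 2.
The rank gives the maximum number of linearly independent rows: 2.

2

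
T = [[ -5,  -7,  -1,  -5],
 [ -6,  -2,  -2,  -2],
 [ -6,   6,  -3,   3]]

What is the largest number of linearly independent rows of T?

Row reduce to echelon form.
R2 ← R2 − (6/5)·R1: [0, 32/5, -4/5, 4]
R3 ← R3 − (6/5)·R1: [0, 72/5, -9/5, 9]
R3 ← R3 − (9/4)·R2: [0, 0, 0, 0]
Echelon form has 2 nonzero rows, so rank(T) = 2.
The rank gives the maximum number of linearly independent rows: 2.

2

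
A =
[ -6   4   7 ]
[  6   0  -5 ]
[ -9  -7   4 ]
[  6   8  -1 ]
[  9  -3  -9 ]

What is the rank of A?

Row reduce to echelon form.
R2 ← R2 + R1: [0, 4, 2]
R3 ← R3 − (3/2)·R1: [0, -13, -13/2]
R4 ← R4 + R1: [0, 12, 6]
R5 ← R5 + (3/2)·R1: [0, 3, 3/2]
R3 ← R3 + (13/4)·R2: [0, 0, 0]
R4 ← R4 − (3)·R2: [0, 0, 0]
R5 ← R5 − (3/4)·R2: [0, 0, 0]
Echelon form has 2 nonzero rows, so rank(A) = 2.

2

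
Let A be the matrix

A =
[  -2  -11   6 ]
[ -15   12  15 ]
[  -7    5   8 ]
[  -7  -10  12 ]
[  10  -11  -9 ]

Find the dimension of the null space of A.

Row reduce to echelon form.
R2 ← R2 − (15/2)·R1: [0, 189/2, -30]
R3 ← R3 − (7/2)·R1: [0, 87/2, -13]
R4 ← R4 − (7/2)·R1: [0, 57/2, -9]
R5 ← R5 + (5)·R1: [0, -66, 21]
R3 ← R3 − (29/63)·R2: [0, 0, 17/21]
R4 ← R4 − (19/63)·R2: [0, 0, 1/21]
R5 ← R5 + (44/63)·R2: [0, 0, 1/21]
R4 ← R4 − (1/17)·R3: [0, 0, 0]
R5 ← R5 − (1/17)·R3: [0, 0, 0]
3 nonzero rows, so rank(A) = 3.
A has 3 columns; by rank–nullity, nullity = 3 − 3 = 0.

0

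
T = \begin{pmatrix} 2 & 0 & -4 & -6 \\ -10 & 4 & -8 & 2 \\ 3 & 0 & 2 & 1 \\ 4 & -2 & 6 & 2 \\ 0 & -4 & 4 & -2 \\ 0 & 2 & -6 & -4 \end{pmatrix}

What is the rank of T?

3

Row reduce to echelon form.
R2 ← R2 + (5)·R1: [0, 4, -28, -28]
R3 ← R3 − (3/2)·R1: [0, 0, 8, 10]
R4 ← R4 − (2)·R1: [0, -2, 14, 14]
R4 ← R4 + (1/2)·R2: [0, 0, 0, 0]
R5 ← R5 + R2: [0, 0, -24, -30]
R6 ← R6 − (1/2)·R2: [0, 0, 8, 10]
R5 ← R5 + (3)·R3: [0, 0, 0, 0]
R6 ← R6 − R3: [0, 0, 0, 0]
Echelon form has 3 nonzero rows, so rank(T) = 3.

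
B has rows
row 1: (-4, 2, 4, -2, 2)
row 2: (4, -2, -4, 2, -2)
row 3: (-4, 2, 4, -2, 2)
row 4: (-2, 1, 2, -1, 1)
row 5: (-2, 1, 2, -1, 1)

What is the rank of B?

1

Row reduce to echelon form.
R2 ← R2 + R1: [0, 0, 0, 0, 0]
R3 ← R3 − R1: [0, 0, 0, 0, 0]
R4 ← R4 − (1/2)·R1: [0, 0, 0, 0, 0]
R5 ← R5 − (1/2)·R1: [0, 0, 0, 0, 0]
Echelon form has 1 nonzero row, so rank(B) = 1.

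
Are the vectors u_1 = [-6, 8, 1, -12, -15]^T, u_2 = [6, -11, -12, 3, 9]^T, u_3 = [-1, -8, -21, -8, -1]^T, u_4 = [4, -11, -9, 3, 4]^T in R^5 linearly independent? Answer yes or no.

yes

Form the matrix with these vectors as rows and row reduce.
R2 ← R2 + R1: [0, -3, -11, -9, -6]
R3 ← R3 − (1/6)·R1: [0, -28/3, -127/6, -6, 3/2]
R4 ← R4 + (2/3)·R1: [0, -17/3, -25/3, -5, -6]
R3 ← R3 − (28/9)·R2: [0, 0, 235/18, 22, 121/6]
R4 ← R4 − (17/9)·R2: [0, 0, 112/9, 12, 16/3]
R4 ← R4 − (224/235)·R3: [0, 0, 0, -2108/235, -3264/235]
4 nonzero rows, so the 4 vectors span a space of dimension 4.
Since 4 = 4, the vectors are linearly independent.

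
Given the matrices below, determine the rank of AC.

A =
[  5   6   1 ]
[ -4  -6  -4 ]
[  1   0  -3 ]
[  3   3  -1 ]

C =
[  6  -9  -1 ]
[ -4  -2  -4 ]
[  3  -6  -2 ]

First compute AC:
[[  9, -63, -31],
 [-12,  72,  36],
 [ -3,   9,   5],
 [  3, -27, -13]]
Now row reduce the product.
R2 ← R2 + (4/3)·R1: [0, -12, -16/3]
R3 ← R3 + (1/3)·R1: [0, -12, -16/3]
R4 ← R4 − (1/3)·R1: [0, -6, -8/3]
R3 ← R3 − R2: [0, 0, 0]
R4 ← R4 − (1/2)·R2: [0, 0, 0]
2 nonzero rows, so rank(AC) = 2.

2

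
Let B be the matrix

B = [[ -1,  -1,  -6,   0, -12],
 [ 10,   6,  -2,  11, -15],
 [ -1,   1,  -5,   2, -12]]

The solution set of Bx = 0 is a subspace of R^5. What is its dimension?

2

Row reduce to echelon form.
R2 ← R2 + (10)·R1: [0, -4, -62, 11, -135]
R3 ← R3 − R1: [0, 2, 1, 2, 0]
R3 ← R3 + (1/2)·R2: [0, 0, -30, 15/2, -135/2]
3 nonzero rows, so rank(B) = 3.
B has 5 columns; by rank–nullity, nullity = 5 − 3 = 2.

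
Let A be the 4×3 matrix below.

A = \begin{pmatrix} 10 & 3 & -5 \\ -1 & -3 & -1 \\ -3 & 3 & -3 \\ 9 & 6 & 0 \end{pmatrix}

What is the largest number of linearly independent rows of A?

3

Row reduce to echelon form.
R2 ← R2 + (1/10)·R1: [0, -27/10, -3/2]
R3 ← R3 + (3/10)·R1: [0, 39/10, -9/2]
R4 ← R4 − (9/10)·R1: [0, 33/10, 9/2]
R3 ← R3 + (13/9)·R2: [0, 0, -20/3]
R4 ← R4 + (11/9)·R2: [0, 0, 8/3]
R4 ← R4 + (2/5)·R3: [0, 0, 0]
Echelon form has 3 nonzero rows, so rank(A) = 3.
The rank gives the maximum number of linearly independent rows: 3.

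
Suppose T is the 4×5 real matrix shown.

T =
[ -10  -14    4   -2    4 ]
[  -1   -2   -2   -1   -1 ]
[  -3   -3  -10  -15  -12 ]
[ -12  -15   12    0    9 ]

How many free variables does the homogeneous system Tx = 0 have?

Row reduce to echelon form.
R2 ← R2 − (1/10)·R1: [0, -3/5, -12/5, -4/5, -7/5]
R3 ← R3 − (3/10)·R1: [0, 6/5, -56/5, -72/5, -66/5]
R4 ← R4 − (6/5)·R1: [0, 9/5, 36/5, 12/5, 21/5]
R3 ← R3 + (2)·R2: [0, 0, -16, -16, -16]
R4 ← R4 + (3)·R2: [0, 0, 0, 0, 0]
3 nonzero rows, so rank(T) = 3.
T has 5 columns; by rank–nullity, nullity = 5 − 3 = 2.

2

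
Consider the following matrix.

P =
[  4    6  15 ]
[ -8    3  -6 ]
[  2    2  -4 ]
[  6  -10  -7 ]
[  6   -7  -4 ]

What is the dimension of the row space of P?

Row reduce to echelon form.
R2 ← R2 + (2)·R1: [0, 15, 24]
R3 ← R3 − (1/2)·R1: [0, -1, -23/2]
R4 ← R4 − (3/2)·R1: [0, -19, -59/2]
R5 ← R5 − (3/2)·R1: [0, -16, -53/2]
R3 ← R3 + (1/15)·R2: [0, 0, -99/10]
R4 ← R4 + (19/15)·R2: [0, 0, 9/10]
R5 ← R5 + (16/15)·R2: [0, 0, -9/10]
R4 ← R4 + (1/11)·R3: [0, 0, 0]
R5 ← R5 − (1/11)·R3: [0, 0, 0]
Echelon form has 3 nonzero rows, so rank(P) = 3.
The row space has dimension equal to the rank: 3.

3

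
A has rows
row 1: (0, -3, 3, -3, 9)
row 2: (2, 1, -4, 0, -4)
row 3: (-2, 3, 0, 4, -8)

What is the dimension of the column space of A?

2

Row reduce to echelon form.
Swap R1 ↔ R2
R3 ← R3 + R1: [0, 4, -4, 4, -12]
R3 ← R3 + (4/3)·R2: [0, 0, 0, 0, 0]
Echelon form has 2 nonzero rows, so rank(A) = 2.
The column space has dimension equal to the rank: 2.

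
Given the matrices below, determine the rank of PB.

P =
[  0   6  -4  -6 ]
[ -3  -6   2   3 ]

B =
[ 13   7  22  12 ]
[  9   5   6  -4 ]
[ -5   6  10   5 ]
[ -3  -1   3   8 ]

First compute PB:
[[ 92,  12, -22, -92],
 [-112, -42, -73,  22]]
Now row reduce the product.
R2 ← R2 + (28/23)·R1: [0, -630/23, -2295/23, -90]
2 nonzero rows, so rank(PB) = 2.

2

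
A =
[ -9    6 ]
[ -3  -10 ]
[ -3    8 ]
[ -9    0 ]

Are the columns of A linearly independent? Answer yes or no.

Row reduce A to echelon form.
R2 ← R2 − (1/3)·R1: [0, -12]
R3 ← R3 − (1/3)·R1: [0, 6]
R4 ← R4 − R1: [0, -6]
R3 ← R3 + (1/2)·R2: [0, 0]
R4 ← R4 − (1/2)·R2: [0, 0]
2 pivots among 2 columns.
Every column is a pivot column, so the columns are linearly independent.

yes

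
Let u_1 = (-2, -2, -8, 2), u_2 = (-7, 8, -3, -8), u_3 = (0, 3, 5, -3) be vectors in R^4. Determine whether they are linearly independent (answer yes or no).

no

Form the matrix with these vectors as rows and row reduce.
R2 ← R2 − (7/2)·R1: [0, 15, 25, -15]
R3 ← R3 − (1/5)·R2: [0, 0, 0, 0]
2 nonzero rows, so the 3 vectors span a space of dimension 2.
Since 2 < 3, the vectors are linearly dependent.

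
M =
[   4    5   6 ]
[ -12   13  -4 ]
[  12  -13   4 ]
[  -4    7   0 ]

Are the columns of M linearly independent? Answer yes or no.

no

Row reduce M to echelon form.
R2 ← R2 + (3)·R1: [0, 28, 14]
R3 ← R3 − (3)·R1: [0, -28, -14]
R4 ← R4 + R1: [0, 12, 6]
R3 ← R3 + R2: [0, 0, 0]
R4 ← R4 − (3/7)·R2: [0, 0, 0]
2 pivots among 3 columns.
Only 2 < 3 pivot columns, so the columns are linearly dependent.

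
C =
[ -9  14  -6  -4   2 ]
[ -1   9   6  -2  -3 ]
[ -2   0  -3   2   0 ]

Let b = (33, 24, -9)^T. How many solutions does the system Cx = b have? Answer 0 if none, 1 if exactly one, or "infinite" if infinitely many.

infinite

Row reduce the augmented matrix [C | b].
R2 ← R2 − (1/9)·R1: [0, 67/9, 20/3, -14/9, -29/9, 61/3]
R3 ← R3 − (2/9)·R1: [0, -28/9, -5/3, 26/9, -4/9, -49/3]
R3 ← R3 + (28/67)·R2: [0, 0, 75/67, 150/67, -120/67, -525/67]
The echelon form has 3 nonzero rows, and every pivot lies in the first 5 columns, so rank(C) = rank([C|b]) = 3.
The system is consistent.
rank = 3 < 5 unknowns, so there are infinitely many solutions.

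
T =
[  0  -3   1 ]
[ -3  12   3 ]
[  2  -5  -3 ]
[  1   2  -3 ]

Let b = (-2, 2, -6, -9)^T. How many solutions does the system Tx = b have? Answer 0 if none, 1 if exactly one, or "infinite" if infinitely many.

0

Row reduce the augmented matrix [T | b].
Swap R1 ↔ R2
R3 ← R3 + (2/3)·R1: [0, 3, -1, -14/3]
R4 ← R4 + (1/3)·R1: [0, 6, -2, -25/3]
R3 ← R3 + R2: [0, 0, 0, -20/3]
R4 ← R4 + (2)·R2: [0, 0, 0, -37/3]
R4 ← R4 − (37/20)·R3: [0, 0, 0, 0]
The echelon form has 3 nonzero rows; the last pivot sits in the augmented column, so rank(T) = 2 but rank([T|b]) = 3.
Since the ranks differ, the system is inconsistent.
It has no solutions.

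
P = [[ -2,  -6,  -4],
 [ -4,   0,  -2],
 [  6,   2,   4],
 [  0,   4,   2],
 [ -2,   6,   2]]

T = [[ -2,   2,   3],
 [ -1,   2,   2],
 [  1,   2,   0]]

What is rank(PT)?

First compute PT:
[[  6, -24, -18],
 [  6, -12, -12],
 [-10,  24,  22],
 [ -2,  12,   8],
 [  0,  12,   6]]
Now row reduce the product.
R2 ← R2 − R1: [0, 12, 6]
R3 ← R3 + (5/3)·R1: [0, -16, -8]
R4 ← R4 + (1/3)·R1: [0, 4, 2]
R3 ← R3 + (4/3)·R2: [0, 0, 0]
R4 ← R4 − (1/3)·R2: [0, 0, 0]
R5 ← R5 − R2: [0, 0, 0]
2 nonzero rows, so rank(PT) = 2.

2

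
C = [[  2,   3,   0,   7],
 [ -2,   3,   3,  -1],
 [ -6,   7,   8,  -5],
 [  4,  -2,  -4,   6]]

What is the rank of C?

Row reduce to echelon form.
R2 ← R2 + R1: [0, 6, 3, 6]
R3 ← R3 + (3)·R1: [0, 16, 8, 16]
R4 ← R4 − (2)·R1: [0, -8, -4, -8]
R3 ← R3 − (8/3)·R2: [0, 0, 0, 0]
R4 ← R4 + (4/3)·R2: [0, 0, 0, 0]
Echelon form has 2 nonzero rows, so rank(C) = 2.

2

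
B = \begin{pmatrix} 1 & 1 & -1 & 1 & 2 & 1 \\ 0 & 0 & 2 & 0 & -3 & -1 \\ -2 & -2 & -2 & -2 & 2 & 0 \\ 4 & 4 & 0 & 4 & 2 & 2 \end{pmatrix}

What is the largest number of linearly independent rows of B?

Row reduce to echelon form.
R3 ← R3 + (2)·R1: [0, 0, -4, 0, 6, 2]
R4 ← R4 − (4)·R1: [0, 0, 4, 0, -6, -2]
R3 ← R3 + (2)·R2: [0, 0, 0, 0, 0, 0]
R4 ← R4 − (2)·R2: [0, 0, 0, 0, 0, 0]
Echelon form has 2 nonzero rows, so rank(B) = 2.
The rank gives the maximum number of linearly independent rows: 2.

2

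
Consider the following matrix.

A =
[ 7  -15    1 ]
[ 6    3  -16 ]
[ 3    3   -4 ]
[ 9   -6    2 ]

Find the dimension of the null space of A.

0

Row reduce to echelon form.
R2 ← R2 − (6/7)·R1: [0, 111/7, -118/7]
R3 ← R3 − (3/7)·R1: [0, 66/7, -31/7]
R4 ← R4 − (9/7)·R1: [0, 93/7, 5/7]
R3 ← R3 − (22/37)·R2: [0, 0, 207/37]
R4 ← R4 − (31/37)·R2: [0, 0, 549/37]
R4 ← R4 − (61/23)·R3: [0, 0, 0]
3 nonzero rows, so rank(A) = 3.
A has 3 columns; by rank–nullity, nullity = 3 − 3 = 0.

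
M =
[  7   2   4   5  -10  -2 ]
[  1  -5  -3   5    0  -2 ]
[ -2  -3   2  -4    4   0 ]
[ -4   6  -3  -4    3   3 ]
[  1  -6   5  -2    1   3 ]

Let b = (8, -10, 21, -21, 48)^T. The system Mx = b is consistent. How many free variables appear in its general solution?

1

Row reduce the augmented matrix [M | b].
R2 ← R2 − (1/7)·R1: [0, -37/7, -25/7, 30/7, 10/7, -12/7, -78/7]
R3 ← R3 + (2/7)·R1: [0, -17/7, 22/7, -18/7, 8/7, -4/7, 163/7]
R4 ← R4 + (4/7)·R1: [0, 50/7, -5/7, -8/7, -19/7, 13/7, -115/7]
R5 ← R5 − (1/7)·R1: [0, -44/7, 31/7, -19/7, 17/7, 23/7, 328/7]
R3 ← R3 − (17/37)·R2: [0, 0, 177/37, -168/37, 18/37, 8/37, 1051/37]
R4 ← R4 + (50/37)·R2: [0, 0, -205/37, 172/37, -29/37, -17/37, -1165/37]
R5 ← R5 − (44/37)·R2: [0, 0, 321/37, -289/37, 27/37, 197/37, 2224/37]
R4 ← R4 + (205/177)·R3: [0, 0, 0, -36/59, -13/59, -37/177, 250/177]
R5 ← R5 − (107/59)·R3: [0, 0, 0, 25/59, -9/59, 291/59, 507/59]
R5 ← R5 + (25/36)·R4: [0, 0, 0, 0, -11/36, 517/108, 517/54]
The echelon form has 5 nonzero rows, and every pivot lies in the first 6 columns, so rank(M) = rank([M|b]) = 5.
The system is consistent.
Free variables = (unknowns) − (rank) = 6 − 5 = 1.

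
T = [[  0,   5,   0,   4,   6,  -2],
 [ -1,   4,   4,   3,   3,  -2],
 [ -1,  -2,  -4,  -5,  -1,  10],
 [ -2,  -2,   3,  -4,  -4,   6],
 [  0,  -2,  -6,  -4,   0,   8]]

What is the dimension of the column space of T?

Row reduce to echelon form.
Swap R1 ↔ R2
R3 ← R3 − R1: [0, -6, -8, -8, -4, 12]
R4 ← R4 − (2)·R1: [0, -10, -5, -10, -10, 10]
R3 ← R3 + (6/5)·R2: [0, 0, -8, -16/5, 16/5, 48/5]
R4 ← R4 + (2)·R2: [0, 0, -5, -2, 2, 6]
R5 ← R5 + (2/5)·R2: [0, 0, -6, -12/5, 12/5, 36/5]
R4 ← R4 − (5/8)·R3: [0, 0, 0, 0, 0, 0]
R5 ← R5 − (3/4)·R3: [0, 0, 0, 0, 0, 0]
Echelon form has 3 nonzero rows, so rank(T) = 3.
The column space has dimension equal to the rank: 3.

3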